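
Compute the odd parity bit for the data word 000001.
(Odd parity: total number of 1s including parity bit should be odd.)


Number of 1s in data: 1
Parity bit: 0

0


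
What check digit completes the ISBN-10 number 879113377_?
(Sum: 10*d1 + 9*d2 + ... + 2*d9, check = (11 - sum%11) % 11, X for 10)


Weighted sum: 290
290 mod 11 = 4

Check digit: 7


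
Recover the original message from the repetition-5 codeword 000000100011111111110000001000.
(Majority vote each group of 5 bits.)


Groups: 00000, 01000, 11111, 11111, 00000, 01000
Majority votes: 001100

001100


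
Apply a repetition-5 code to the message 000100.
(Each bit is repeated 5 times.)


Each bit -> 5 copies

000000000000000111110000000000


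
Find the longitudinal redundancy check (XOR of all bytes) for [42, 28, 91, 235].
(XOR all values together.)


XOR chain: 42 ^ 28 ^ 91 ^ 235 = 134

134


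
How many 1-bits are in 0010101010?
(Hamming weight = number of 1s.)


Counting 1s in 0010101010

4


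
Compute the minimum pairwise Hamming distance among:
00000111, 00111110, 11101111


Comparing all pairs, minimum distance: 4
Can detect 3 errors, correct 1 errors

4


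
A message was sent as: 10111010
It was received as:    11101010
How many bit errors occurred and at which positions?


XOR: 01010000

2 error(s) at position(s): 1, 3


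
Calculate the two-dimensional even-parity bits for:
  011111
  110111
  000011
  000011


Row parities: 1100
Column parities: 101000

Row P: 1100, Col P: 101000, Corner: 0


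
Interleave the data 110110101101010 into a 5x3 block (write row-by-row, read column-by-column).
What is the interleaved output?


Matrix:
  110
  110
  101
  101
  010
Read columns: 111101100100110

111101100100110


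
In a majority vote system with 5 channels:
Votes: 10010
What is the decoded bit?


Ones: 2 out of 5
Threshold: 3

0 (2/5 voted 1)


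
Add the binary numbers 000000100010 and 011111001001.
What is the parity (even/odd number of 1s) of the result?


000000100010 = 34
011111001001 = 1993
Sum = 2027 = 11111101011
1s count = 9

odd parity (9 ones in 11111101011)


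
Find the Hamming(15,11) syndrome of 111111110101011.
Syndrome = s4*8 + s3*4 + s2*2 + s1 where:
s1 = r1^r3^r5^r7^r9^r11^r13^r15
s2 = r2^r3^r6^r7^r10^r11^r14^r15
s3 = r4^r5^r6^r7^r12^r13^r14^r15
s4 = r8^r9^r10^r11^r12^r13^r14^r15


s1=1, s2=1, s3=1, s4=1

Syndrome = 15 (error at position 15)


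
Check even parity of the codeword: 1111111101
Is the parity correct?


Number of 1s: 9

No, parity error (9 ones)


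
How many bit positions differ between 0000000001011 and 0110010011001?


XOR: 0110010010010
Count of 1s: 5

5


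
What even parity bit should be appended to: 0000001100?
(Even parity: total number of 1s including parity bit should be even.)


Number of 1s in data: 2
Parity bit: 0

0


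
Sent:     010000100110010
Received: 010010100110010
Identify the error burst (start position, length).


XOR: 000010000000000

Burst at position 4, length 1


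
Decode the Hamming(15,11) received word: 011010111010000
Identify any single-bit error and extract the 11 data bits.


Syndrome = 9: error at position 9

Data: 11010010000 (corrected bit 9)


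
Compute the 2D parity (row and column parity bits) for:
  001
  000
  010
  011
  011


Row parities: 10100
Column parities: 011

Row P: 10100, Col P: 011, Corner: 0


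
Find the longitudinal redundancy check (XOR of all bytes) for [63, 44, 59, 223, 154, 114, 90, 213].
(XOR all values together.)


XOR chain: 63 ^ 44 ^ 59 ^ 223 ^ 154 ^ 114 ^ 90 ^ 213 = 144

144


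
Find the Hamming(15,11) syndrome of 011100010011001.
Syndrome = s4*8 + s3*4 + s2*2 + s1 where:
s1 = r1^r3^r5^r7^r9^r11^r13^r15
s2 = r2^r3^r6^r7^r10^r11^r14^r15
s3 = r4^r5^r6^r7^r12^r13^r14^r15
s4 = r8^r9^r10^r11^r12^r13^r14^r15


s1=1, s2=0, s3=1, s4=0

Syndrome = 5 (error at position 5)


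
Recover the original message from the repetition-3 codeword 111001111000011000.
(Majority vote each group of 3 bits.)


Groups: 111, 001, 111, 000, 011, 000
Majority votes: 101010

101010


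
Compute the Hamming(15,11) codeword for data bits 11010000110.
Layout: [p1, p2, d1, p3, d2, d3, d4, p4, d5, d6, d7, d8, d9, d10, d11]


Parity bits: p1=0, p2=1, p3=0, p4=0

011010100000110


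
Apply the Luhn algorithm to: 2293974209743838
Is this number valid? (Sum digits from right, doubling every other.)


Luhn sum = 90
90 mod 10 = 0

Valid (Luhn sum mod 10 = 0)


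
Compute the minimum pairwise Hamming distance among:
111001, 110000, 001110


Comparing all pairs, minimum distance: 2
Can detect 1 errors, correct 0 errors

2


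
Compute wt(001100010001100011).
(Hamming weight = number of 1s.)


Counting 1s in 001100010001100011

7


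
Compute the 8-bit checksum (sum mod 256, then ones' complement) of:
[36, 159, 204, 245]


Sum = 644 mod 256 = 132
Complement = 123

123


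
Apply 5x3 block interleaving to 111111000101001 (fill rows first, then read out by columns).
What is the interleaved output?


Matrix:
  111
  111
  000
  101
  001
Read columns: 110101100011011

110101100011011


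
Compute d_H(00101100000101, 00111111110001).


XOR: 00010011110100
Count of 1s: 6

6


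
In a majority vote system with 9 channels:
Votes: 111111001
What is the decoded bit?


Ones: 7 out of 9
Threshold: 5

1 (7/9 voted 1)


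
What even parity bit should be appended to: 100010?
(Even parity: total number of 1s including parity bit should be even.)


Number of 1s in data: 2
Parity bit: 0

0


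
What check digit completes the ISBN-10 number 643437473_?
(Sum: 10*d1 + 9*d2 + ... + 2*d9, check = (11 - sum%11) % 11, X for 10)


Weighted sum: 244
244 mod 11 = 2

Check digit: 9


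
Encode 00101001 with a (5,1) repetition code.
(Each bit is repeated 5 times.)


Each bit -> 5 copies

0000000000111110000011111000000000011111


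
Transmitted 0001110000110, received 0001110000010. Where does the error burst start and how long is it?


XOR: 0000000000100

Burst at position 10, length 1


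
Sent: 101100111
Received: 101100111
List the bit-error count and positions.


XOR: 000000000

0 errors (received matches sent)


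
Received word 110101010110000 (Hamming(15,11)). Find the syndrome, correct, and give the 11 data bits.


Syndrome = 8: error at position 8

Data: 00100110000 (corrected bit 8)


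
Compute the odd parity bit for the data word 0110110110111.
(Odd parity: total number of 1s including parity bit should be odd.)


Number of 1s in data: 9
Parity bit: 0

0


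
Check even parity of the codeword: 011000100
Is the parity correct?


Number of 1s: 3

No, parity error (3 ones)


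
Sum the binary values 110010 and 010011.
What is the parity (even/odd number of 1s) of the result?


110010 = 50
010011 = 19
Sum = 69 = 1000101
1s count = 3

odd parity (3 ones in 1000101)


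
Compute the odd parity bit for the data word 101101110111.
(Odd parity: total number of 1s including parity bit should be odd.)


Number of 1s in data: 9
Parity bit: 0

0


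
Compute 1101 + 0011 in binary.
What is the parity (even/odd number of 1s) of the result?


1101 = 13
0011 = 3
Sum = 16 = 10000
1s count = 1

odd parity (1 ones in 10000)


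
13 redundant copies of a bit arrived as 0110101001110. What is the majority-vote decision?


Ones: 7 out of 13
Threshold: 7

1 (7/13 voted 1)


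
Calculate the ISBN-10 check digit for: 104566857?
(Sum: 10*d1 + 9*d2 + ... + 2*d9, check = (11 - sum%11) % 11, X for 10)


Weighted sum: 204
204 mod 11 = 6

Check digit: 5


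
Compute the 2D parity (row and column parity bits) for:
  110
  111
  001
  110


Row parities: 0110
Column parities: 110

Row P: 0110, Col P: 110, Corner: 0


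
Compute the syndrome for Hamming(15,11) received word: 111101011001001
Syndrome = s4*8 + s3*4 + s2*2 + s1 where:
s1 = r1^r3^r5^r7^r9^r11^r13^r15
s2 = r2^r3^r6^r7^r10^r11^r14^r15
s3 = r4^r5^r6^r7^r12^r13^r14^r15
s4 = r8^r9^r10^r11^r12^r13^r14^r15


s1=0, s2=0, s3=0, s4=0

Syndrome = 0 (no error)


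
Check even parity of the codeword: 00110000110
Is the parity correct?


Number of 1s: 4

Yes, parity is correct (4 ones)


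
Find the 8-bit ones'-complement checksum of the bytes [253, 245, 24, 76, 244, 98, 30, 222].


Sum = 1192 mod 256 = 168
Complement = 87

87


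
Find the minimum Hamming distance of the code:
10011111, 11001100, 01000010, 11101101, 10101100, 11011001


Comparing all pairs, minimum distance: 2
Can detect 1 errors, correct 0 errors

2


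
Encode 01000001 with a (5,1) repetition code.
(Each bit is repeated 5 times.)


Each bit -> 5 copies

0000011111000000000000000000000000011111


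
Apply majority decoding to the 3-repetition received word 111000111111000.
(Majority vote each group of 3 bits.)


Groups: 111, 000, 111, 111, 000
Majority votes: 10110

10110


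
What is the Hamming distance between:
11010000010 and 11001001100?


XOR: 00011001110
Count of 1s: 5

5


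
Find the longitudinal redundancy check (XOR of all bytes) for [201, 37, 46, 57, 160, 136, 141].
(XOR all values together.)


XOR chain: 201 ^ 37 ^ 46 ^ 57 ^ 160 ^ 136 ^ 141 = 94

94


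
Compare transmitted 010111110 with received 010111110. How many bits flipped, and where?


XOR: 000000000

0 errors (received matches sent)


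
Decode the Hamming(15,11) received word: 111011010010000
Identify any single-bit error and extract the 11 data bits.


Syndrome = 0: no error detected

Data: 11100010000 (no errors)


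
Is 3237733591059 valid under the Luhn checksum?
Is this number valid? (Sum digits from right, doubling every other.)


Luhn sum = 53
53 mod 10 = 3

Invalid (Luhn sum mod 10 = 3)


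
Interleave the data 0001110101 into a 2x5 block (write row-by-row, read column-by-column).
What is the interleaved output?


Matrix:
  00011
  10101
Read columns: 0100011011

0100011011


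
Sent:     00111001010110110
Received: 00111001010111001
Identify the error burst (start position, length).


XOR: 00000000000001111

Burst at position 13, length 4


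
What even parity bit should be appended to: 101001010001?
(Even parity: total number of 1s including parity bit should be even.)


Number of 1s in data: 5
Parity bit: 1

1


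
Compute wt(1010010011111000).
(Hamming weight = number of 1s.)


Counting 1s in 1010010011111000

8


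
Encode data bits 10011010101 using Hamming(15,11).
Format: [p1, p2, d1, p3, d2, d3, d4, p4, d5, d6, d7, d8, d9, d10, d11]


Parity bits: p1=0, p2=0, p3=1, p4=0

001100101010101


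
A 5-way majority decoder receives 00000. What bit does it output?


Ones: 0 out of 5
Threshold: 3

0 (0/5 voted 1)


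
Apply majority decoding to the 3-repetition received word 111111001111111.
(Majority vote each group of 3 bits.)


Groups: 111, 111, 001, 111, 111
Majority votes: 11011

11011


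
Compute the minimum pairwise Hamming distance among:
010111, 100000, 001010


Comparing all pairs, minimum distance: 3
Can detect 2 errors, correct 1 errors

3


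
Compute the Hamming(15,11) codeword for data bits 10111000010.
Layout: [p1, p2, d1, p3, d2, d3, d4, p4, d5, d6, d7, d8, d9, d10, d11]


Parity bits: p1=1, p2=0, p3=1, p4=0

101101101000010


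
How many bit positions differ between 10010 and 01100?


XOR: 11110
Count of 1s: 4

4


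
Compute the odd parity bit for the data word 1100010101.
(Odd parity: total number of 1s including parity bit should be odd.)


Number of 1s in data: 5
Parity bit: 0

0


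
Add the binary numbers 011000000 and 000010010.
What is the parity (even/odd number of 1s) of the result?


011000000 = 192
000010010 = 18
Sum = 210 = 11010010
1s count = 4

even parity (4 ones in 11010010)


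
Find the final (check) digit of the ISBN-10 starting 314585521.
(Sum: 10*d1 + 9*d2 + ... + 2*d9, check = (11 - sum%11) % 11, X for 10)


Weighted sum: 207
207 mod 11 = 9

Check digit: 2


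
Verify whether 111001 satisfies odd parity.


Number of 1s: 4

No, parity error (4 ones)


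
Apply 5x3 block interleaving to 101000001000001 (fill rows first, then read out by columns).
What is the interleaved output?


Matrix:
  101
  000
  001
  000
  001
Read columns: 100000000010101

100000000010101


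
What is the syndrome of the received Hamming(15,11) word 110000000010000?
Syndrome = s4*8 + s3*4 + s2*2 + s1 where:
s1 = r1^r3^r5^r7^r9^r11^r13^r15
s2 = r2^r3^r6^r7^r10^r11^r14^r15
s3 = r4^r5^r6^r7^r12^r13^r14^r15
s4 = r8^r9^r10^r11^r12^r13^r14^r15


s1=0, s2=0, s3=0, s4=1

Syndrome = 8 (error at position 8)


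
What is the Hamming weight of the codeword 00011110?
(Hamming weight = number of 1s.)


Counting 1s in 00011110

4


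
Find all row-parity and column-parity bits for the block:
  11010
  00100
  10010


Row parities: 110
Column parities: 01100

Row P: 110, Col P: 01100, Corner: 0


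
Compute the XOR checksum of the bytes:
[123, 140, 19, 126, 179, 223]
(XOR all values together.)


XOR chain: 123 ^ 140 ^ 19 ^ 126 ^ 179 ^ 223 = 246

246


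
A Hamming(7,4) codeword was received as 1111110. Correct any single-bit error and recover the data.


Syndrome = 7: error at position 7

Data: 1111 (corrected bit 7)


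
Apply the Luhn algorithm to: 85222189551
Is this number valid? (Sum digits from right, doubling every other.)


Luhn sum = 43
43 mod 10 = 3

Invalid (Luhn sum mod 10 = 3)


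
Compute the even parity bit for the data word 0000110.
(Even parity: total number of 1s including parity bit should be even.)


Number of 1s in data: 2
Parity bit: 0

0


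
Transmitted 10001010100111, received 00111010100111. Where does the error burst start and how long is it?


XOR: 10110000000000

Burst at position 0, length 4


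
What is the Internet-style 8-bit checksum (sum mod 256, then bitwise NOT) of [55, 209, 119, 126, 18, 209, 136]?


Sum = 872 mod 256 = 104
Complement = 151

151


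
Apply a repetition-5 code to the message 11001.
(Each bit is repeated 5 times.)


Each bit -> 5 copies

1111111111000000000011111


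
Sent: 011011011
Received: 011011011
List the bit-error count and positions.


XOR: 000000000

0 errors (received matches sent)


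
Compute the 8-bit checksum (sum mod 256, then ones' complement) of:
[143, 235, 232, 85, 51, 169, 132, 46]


Sum = 1093 mod 256 = 69
Complement = 186

186


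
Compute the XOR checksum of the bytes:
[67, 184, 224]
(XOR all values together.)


XOR chain: 67 ^ 184 ^ 224 = 27

27


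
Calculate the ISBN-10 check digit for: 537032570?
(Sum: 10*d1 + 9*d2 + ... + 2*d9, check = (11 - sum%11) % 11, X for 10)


Weighted sum: 202
202 mod 11 = 4

Check digit: 7


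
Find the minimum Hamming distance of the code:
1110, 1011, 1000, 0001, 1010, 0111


Comparing all pairs, minimum distance: 1
Can detect 0 errors, correct 0 errors

1


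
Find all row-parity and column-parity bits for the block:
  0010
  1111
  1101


Row parities: 101
Column parities: 0000

Row P: 101, Col P: 0000, Corner: 0


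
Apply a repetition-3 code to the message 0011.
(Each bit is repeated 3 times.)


Each bit -> 3 copies

000000111111


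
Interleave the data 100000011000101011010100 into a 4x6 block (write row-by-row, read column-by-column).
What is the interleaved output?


Matrix:
  100000
  011000
  101011
  010100
Read columns: 101001010110000100100010

101001010110000100100010


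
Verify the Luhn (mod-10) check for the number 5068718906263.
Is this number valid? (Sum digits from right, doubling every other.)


Luhn sum = 55
55 mod 10 = 5

Invalid (Luhn sum mod 10 = 5)


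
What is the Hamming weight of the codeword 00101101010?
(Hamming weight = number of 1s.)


Counting 1s in 00101101010

5


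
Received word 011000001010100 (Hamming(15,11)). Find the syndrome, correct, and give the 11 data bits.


Syndrome = 14: error at position 14

Data: 10001010110 (corrected bit 14)


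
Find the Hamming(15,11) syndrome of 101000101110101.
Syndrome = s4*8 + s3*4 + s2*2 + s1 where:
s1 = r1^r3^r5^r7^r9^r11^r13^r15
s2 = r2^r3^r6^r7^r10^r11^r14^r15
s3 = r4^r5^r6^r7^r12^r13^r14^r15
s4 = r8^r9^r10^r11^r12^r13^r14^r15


s1=1, s2=1, s3=1, s4=1

Syndrome = 15 (error at position 15)


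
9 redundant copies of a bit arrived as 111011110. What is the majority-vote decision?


Ones: 7 out of 9
Threshold: 5

1 (7/9 voted 1)


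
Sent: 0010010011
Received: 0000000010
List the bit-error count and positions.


XOR: 0010010001

3 error(s) at position(s): 2, 5, 9


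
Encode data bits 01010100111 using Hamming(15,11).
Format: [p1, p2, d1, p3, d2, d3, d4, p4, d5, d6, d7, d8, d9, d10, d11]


Parity bits: p1=0, p2=0, p3=1, p4=0

000110100100111


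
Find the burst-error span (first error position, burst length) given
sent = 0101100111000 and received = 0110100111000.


XOR: 0011000000000

Burst at position 2, length 2


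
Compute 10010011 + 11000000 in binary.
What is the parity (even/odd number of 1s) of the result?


10010011 = 147
11000000 = 192
Sum = 339 = 101010011
1s count = 5

odd parity (5 ones in 101010011)


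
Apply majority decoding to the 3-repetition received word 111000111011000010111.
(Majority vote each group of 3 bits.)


Groups: 111, 000, 111, 011, 000, 010, 111
Majority votes: 1011001

1011001


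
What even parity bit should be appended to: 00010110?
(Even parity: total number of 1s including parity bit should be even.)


Number of 1s in data: 3
Parity bit: 1

1


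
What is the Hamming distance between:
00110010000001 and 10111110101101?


XOR: 10001100101100
Count of 1s: 6

6


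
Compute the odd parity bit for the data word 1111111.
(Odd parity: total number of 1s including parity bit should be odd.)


Number of 1s in data: 7
Parity bit: 0

0


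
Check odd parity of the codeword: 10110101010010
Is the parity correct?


Number of 1s: 7

Yes, parity is correct (7 ones)


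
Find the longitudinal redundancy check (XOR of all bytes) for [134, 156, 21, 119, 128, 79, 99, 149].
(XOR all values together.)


XOR chain: 134 ^ 156 ^ 21 ^ 119 ^ 128 ^ 79 ^ 99 ^ 149 = 65

65


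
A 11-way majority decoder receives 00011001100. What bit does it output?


Ones: 4 out of 11
Threshold: 6

0 (4/11 voted 1)


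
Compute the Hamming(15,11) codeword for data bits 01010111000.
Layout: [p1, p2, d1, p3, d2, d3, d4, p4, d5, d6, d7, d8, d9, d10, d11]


Parity bits: p1=1, p2=1, p3=1, p4=1

110110110111000


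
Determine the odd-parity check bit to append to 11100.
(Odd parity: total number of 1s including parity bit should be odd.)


Number of 1s in data: 3
Parity bit: 0

0


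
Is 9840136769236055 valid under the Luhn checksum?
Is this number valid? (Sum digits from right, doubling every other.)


Luhn sum = 68
68 mod 10 = 8

Invalid (Luhn sum mod 10 = 8)


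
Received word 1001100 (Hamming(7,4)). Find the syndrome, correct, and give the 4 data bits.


Syndrome = 0: no error detected

Data: 0100 (no errors)


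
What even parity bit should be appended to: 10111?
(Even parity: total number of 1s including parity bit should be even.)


Number of 1s in data: 4
Parity bit: 0

0


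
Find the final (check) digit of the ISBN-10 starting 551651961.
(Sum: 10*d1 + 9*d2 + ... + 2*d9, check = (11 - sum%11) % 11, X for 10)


Weighted sum: 236
236 mod 11 = 5

Check digit: 6


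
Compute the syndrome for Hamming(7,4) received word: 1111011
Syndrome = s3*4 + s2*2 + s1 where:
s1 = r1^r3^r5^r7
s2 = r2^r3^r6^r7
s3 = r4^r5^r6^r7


s1=1, s2=0, s3=1

Syndrome = 5 (error at position 5)


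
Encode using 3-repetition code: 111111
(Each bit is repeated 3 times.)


Each bit -> 3 copies

111111111111111111


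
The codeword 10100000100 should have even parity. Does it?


Number of 1s: 3

No, parity error (3 ones)


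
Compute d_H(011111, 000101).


XOR: 011010
Count of 1s: 3

3


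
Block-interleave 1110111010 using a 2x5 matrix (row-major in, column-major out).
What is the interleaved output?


Matrix:
  11101
  11010
Read columns: 1111100110

1111100110


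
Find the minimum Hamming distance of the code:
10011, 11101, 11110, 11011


Comparing all pairs, minimum distance: 1
Can detect 0 errors, correct 0 errors

1


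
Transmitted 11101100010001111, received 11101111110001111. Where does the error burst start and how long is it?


XOR: 00000011100000000

Burst at position 6, length 3


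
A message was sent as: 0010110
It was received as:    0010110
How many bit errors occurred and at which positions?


XOR: 0000000

0 errors (received matches sent)


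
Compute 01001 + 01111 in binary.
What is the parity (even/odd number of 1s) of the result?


01001 = 9
01111 = 15
Sum = 24 = 11000
1s count = 2

even parity (2 ones in 11000)


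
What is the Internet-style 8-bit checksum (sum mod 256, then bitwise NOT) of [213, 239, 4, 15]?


Sum = 471 mod 256 = 215
Complement = 40

40


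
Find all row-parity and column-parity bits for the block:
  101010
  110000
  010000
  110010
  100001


Row parities: 10110
Column parities: 011001

Row P: 10110, Col P: 011001, Corner: 1


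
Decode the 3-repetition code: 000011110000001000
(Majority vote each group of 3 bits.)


Groups: 000, 011, 110, 000, 001, 000
Majority votes: 011000

011000


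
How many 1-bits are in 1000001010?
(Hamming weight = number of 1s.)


Counting 1s in 1000001010

3


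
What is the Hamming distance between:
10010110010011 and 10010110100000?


XOR: 00000000110011
Count of 1s: 4

4


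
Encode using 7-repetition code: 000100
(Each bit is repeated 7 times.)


Each bit -> 7 copies

000000000000000000000111111100000000000000


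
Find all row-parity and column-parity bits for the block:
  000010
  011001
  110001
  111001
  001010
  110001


Row parities: 111001
Column parities: 101000

Row P: 111001, Col P: 101000, Corner: 0


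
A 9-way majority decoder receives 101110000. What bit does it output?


Ones: 4 out of 9
Threshold: 5

0 (4/9 voted 1)


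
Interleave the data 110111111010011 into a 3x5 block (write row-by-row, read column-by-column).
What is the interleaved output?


Matrix:
  11011
  11110
  10011
Read columns: 111110010111101

111110010111101


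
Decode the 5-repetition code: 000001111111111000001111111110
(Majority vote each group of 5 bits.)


Groups: 00000, 11111, 11111, 00000, 11111, 11110
Majority votes: 011011

011011


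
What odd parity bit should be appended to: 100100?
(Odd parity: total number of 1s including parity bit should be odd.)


Number of 1s in data: 2
Parity bit: 1

1


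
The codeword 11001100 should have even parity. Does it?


Number of 1s: 4

Yes, parity is correct (4 ones)


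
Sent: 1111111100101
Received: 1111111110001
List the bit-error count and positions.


XOR: 0000000010100

2 error(s) at position(s): 8, 10


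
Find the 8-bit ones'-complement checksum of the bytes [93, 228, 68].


Sum = 389 mod 256 = 133
Complement = 122

122


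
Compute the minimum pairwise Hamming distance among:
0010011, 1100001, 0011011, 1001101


Comparing all pairs, minimum distance: 1
Can detect 0 errors, correct 0 errors

1


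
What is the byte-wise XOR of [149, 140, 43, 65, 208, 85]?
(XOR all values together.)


XOR chain: 149 ^ 140 ^ 43 ^ 65 ^ 208 ^ 85 = 246

246


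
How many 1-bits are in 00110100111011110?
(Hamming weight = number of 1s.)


Counting 1s in 00110100111011110

10


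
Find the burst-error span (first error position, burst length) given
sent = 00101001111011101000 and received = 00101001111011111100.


XOR: 00000000000000010100

Burst at position 15, length 3


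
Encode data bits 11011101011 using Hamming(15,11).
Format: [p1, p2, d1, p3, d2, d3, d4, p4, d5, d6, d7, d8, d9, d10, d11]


Parity bits: p1=1, p2=1, p3=1, p4=1

111110111101011


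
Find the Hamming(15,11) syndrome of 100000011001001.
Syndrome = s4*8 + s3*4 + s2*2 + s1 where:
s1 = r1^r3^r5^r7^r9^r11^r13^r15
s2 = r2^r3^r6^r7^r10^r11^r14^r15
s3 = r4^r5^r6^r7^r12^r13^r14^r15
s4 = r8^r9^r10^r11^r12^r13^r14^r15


s1=1, s2=1, s3=0, s4=0

Syndrome = 3 (error at position 3)


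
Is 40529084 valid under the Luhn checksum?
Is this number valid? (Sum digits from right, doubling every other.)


Luhn sum = 31
31 mod 10 = 1

Invalid (Luhn sum mod 10 = 1)


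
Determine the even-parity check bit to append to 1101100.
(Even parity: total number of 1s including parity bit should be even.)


Number of 1s in data: 4
Parity bit: 0

0


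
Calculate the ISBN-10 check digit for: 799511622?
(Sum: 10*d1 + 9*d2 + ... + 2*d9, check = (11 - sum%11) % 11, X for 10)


Weighted sum: 303
303 mod 11 = 6

Check digit: 5


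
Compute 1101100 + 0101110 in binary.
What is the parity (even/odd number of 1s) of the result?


1101100 = 108
0101110 = 46
Sum = 154 = 10011010
1s count = 4

even parity (4 ones in 10011010)


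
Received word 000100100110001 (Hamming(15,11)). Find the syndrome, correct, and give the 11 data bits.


Syndrome = 13: error at position 13

Data: 00010110101 (corrected bit 13)


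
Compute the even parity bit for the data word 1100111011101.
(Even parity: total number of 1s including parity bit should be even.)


Number of 1s in data: 9
Parity bit: 1

1


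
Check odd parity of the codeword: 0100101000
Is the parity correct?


Number of 1s: 3

Yes, parity is correct (3 ones)


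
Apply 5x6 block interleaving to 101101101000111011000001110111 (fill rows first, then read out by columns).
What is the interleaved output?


Matrix:
  101101
  101000
  111011
  000001
  110111
Read columns: 111010010111100100010010110111

111010010111100100010010110111


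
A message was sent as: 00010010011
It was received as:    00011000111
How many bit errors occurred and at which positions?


XOR: 00001010100

3 error(s) at position(s): 4, 6, 8


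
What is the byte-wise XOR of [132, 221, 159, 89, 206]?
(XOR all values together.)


XOR chain: 132 ^ 221 ^ 159 ^ 89 ^ 206 = 81

81


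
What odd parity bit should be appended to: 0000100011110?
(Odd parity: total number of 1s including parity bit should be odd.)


Number of 1s in data: 5
Parity bit: 0

0


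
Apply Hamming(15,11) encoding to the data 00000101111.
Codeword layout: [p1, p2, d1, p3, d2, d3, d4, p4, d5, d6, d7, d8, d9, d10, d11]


Parity bits: p1=0, p2=1, p3=0, p4=1

010000010101111


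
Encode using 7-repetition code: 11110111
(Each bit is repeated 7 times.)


Each bit -> 7 copies

11111111111111111111111111110000000111111111111111111111


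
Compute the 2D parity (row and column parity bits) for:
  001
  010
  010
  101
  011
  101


Row parities: 111000
Column parities: 010

Row P: 111000, Col P: 010, Corner: 1


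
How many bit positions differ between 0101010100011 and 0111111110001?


XOR: 0010101010010
Count of 1s: 5

5


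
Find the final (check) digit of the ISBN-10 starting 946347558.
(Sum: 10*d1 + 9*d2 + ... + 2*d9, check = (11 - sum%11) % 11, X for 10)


Weighted sum: 305
305 mod 11 = 8

Check digit: 3


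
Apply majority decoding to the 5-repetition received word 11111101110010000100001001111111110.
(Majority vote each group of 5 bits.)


Groups: 11111, 10111, 00100, 00100, 00100, 11111, 11110
Majority votes: 1100011

1100011


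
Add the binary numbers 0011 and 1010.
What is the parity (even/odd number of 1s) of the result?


0011 = 3
1010 = 10
Sum = 13 = 1101
1s count = 3

odd parity (3 ones in 1101)


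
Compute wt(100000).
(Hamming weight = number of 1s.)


Counting 1s in 100000

1


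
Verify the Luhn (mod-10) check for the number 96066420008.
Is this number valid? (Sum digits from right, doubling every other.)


Luhn sum = 39
39 mod 10 = 9

Invalid (Luhn sum mod 10 = 9)


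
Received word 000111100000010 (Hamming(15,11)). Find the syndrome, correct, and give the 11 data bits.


Syndrome = 14: error at position 14

Data: 01110000000 (corrected bit 14)


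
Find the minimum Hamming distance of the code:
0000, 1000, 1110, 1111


Comparing all pairs, minimum distance: 1
Can detect 0 errors, correct 0 errors

1


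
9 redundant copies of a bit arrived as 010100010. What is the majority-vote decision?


Ones: 3 out of 9
Threshold: 5

0 (3/9 voted 1)


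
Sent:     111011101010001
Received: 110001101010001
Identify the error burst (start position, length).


XOR: 001010000000000

Burst at position 2, length 3


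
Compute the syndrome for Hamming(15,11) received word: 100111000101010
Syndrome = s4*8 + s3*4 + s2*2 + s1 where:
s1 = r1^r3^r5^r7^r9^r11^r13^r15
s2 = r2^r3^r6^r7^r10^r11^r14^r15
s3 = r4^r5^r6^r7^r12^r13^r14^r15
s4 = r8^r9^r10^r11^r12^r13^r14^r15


s1=0, s2=1, s3=1, s4=1

Syndrome = 14 (error at position 14)


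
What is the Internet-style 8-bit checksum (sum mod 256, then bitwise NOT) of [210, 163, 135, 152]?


Sum = 660 mod 256 = 148
Complement = 107

107


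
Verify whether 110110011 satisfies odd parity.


Number of 1s: 6

No, parity error (6 ones)


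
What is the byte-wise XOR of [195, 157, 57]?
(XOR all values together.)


XOR chain: 195 ^ 157 ^ 57 = 103

103


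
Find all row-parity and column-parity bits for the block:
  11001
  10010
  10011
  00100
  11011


Row parities: 10110
Column parities: 00111

Row P: 10110, Col P: 00111, Corner: 1


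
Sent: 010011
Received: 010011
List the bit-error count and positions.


XOR: 000000

0 errors (received matches sent)


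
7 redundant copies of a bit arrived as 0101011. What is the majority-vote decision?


Ones: 4 out of 7
Threshold: 4

1 (4/7 voted 1)


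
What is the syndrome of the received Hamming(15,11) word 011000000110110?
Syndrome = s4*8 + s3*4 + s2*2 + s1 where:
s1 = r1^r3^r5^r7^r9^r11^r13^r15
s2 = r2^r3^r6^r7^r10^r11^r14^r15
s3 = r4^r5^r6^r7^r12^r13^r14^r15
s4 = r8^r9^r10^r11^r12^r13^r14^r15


s1=1, s2=1, s3=0, s4=0

Syndrome = 3 (error at position 3)


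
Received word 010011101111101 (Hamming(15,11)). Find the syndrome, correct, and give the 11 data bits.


Syndrome = 0: no error detected

Data: 01111111101 (no errors)


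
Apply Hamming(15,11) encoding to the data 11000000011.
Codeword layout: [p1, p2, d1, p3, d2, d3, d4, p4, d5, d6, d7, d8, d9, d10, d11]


Parity bits: p1=1, p2=1, p3=1, p4=0

111110000000011


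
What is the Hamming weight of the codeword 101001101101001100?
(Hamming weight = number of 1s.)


Counting 1s in 101001101101001100

9


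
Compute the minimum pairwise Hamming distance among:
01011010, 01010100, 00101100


Comparing all pairs, minimum distance: 3
Can detect 2 errors, correct 1 errors

3


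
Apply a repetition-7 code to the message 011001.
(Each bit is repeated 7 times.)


Each bit -> 7 copies

000000011111111111111000000000000001111111


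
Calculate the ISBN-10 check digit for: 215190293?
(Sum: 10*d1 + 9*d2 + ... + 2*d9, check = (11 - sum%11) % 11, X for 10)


Weighted sum: 171
171 mod 11 = 6

Check digit: 5


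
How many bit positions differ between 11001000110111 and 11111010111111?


XOR: 00110010001000
Count of 1s: 4

4


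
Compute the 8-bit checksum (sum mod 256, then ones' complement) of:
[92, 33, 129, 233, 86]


Sum = 573 mod 256 = 61
Complement = 194

194


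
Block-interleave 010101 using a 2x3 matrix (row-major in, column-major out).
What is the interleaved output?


Matrix:
  010
  101
Read columns: 011001

011001


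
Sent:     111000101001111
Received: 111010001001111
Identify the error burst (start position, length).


XOR: 000010100000000

Burst at position 4, length 3


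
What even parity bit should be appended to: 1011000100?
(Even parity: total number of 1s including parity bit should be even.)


Number of 1s in data: 4
Parity bit: 0

0


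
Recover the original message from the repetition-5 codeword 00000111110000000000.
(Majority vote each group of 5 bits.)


Groups: 00000, 11111, 00000, 00000
Majority votes: 0100

0100


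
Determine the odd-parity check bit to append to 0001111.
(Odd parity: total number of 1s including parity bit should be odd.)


Number of 1s in data: 4
Parity bit: 1

1


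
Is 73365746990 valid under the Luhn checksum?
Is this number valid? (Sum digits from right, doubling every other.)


Luhn sum = 54
54 mod 10 = 4

Invalid (Luhn sum mod 10 = 4)


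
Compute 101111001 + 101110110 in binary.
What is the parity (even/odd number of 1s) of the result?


101111001 = 377
101110110 = 374
Sum = 751 = 1011101111
1s count = 8

even parity (8 ones in 1011101111)


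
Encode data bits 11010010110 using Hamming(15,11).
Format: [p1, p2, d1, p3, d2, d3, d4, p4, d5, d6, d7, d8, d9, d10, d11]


Parity bits: p1=1, p2=0, p3=0, p4=1

101010110010110


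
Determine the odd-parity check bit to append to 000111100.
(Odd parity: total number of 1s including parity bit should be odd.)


Number of 1s in data: 4
Parity bit: 1

1


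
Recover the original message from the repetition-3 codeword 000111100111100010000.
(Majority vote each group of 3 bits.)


Groups: 000, 111, 100, 111, 100, 010, 000
Majority votes: 0101000

0101000


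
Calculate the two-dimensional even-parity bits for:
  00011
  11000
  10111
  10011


Row parities: 0001
Column parities: 11111

Row P: 0001, Col P: 11111, Corner: 1


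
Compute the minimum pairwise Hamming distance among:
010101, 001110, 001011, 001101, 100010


Comparing all pairs, minimum distance: 2
Can detect 1 errors, correct 0 errors

2


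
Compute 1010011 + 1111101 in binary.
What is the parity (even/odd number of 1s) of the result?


1010011 = 83
1111101 = 125
Sum = 208 = 11010000
1s count = 3

odd parity (3 ones in 11010000)


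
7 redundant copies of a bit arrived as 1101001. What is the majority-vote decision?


Ones: 4 out of 7
Threshold: 4

1 (4/7 voted 1)


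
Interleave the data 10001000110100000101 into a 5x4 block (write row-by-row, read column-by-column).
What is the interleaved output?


Matrix:
  1000
  1000
  1101
  0000
  0101
Read columns: 11100001010000000101

11100001010000000101


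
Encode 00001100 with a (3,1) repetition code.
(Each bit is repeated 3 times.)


Each bit -> 3 copies

000000000000111111000000


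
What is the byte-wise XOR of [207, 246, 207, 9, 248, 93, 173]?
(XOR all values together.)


XOR chain: 207 ^ 246 ^ 207 ^ 9 ^ 248 ^ 93 ^ 173 = 247

247


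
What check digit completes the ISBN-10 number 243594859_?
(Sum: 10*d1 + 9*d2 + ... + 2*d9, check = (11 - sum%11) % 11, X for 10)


Weighted sum: 254
254 mod 11 = 1

Check digit: X


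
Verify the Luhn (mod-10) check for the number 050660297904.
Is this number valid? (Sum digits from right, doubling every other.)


Luhn sum = 45
45 mod 10 = 5

Invalid (Luhn sum mod 10 = 5)


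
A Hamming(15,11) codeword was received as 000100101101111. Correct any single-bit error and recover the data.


Syndrome = 0: no error detected

Data: 00011101111 (no errors)


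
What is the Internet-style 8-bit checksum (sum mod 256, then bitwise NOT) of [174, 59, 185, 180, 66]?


Sum = 664 mod 256 = 152
Complement = 103

103


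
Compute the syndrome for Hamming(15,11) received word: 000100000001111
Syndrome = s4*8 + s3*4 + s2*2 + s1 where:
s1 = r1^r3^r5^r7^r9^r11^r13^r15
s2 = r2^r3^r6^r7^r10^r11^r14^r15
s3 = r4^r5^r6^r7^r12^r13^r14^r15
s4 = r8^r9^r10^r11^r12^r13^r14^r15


s1=0, s2=0, s3=1, s4=0

Syndrome = 4 (error at position 4)


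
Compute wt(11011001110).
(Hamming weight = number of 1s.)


Counting 1s in 11011001110

7


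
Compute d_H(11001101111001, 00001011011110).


XOR: 11000110100111
Count of 1s: 8

8


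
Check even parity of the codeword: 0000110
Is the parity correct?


Number of 1s: 2

Yes, parity is correct (2 ones)


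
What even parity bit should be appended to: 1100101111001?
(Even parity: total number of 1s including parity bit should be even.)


Number of 1s in data: 8
Parity bit: 0

0


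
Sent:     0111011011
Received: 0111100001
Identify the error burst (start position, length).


XOR: 0000111010

Burst at position 4, length 5


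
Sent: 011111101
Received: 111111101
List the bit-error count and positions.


XOR: 100000000

1 error(s) at position(s): 0


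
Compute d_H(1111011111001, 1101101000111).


XOR: 0010110111110
Count of 1s: 8

8


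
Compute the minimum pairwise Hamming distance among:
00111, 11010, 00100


Comparing all pairs, minimum distance: 2
Can detect 1 errors, correct 0 errors

2


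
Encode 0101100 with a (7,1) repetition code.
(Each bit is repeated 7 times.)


Each bit -> 7 copies

0000000111111100000001111111111111100000000000000


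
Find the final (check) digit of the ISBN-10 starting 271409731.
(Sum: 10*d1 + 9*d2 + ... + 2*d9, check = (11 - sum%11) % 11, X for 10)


Weighted sum: 203
203 mod 11 = 5

Check digit: 6


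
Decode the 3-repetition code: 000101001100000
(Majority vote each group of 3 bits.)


Groups: 000, 101, 001, 100, 000
Majority votes: 01000

01000


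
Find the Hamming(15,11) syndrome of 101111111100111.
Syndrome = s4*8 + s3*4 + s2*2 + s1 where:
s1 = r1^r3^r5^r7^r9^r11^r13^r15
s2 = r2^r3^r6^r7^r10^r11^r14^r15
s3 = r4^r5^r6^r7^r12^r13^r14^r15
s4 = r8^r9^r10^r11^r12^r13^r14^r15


s1=1, s2=0, s3=1, s4=0

Syndrome = 5 (error at position 5)


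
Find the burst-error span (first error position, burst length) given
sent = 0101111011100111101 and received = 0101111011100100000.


XOR: 0000000000000011101

Burst at position 14, length 5


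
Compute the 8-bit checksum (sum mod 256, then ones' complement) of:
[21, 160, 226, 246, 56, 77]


Sum = 786 mod 256 = 18
Complement = 237

237


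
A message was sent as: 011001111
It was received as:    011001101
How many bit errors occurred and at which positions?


XOR: 000000010

1 error(s) at position(s): 7


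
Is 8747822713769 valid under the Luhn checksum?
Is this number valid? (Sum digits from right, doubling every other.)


Luhn sum = 67
67 mod 10 = 7

Invalid (Luhn sum mod 10 = 7)


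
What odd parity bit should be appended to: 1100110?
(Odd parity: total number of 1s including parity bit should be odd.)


Number of 1s in data: 4
Parity bit: 1

1


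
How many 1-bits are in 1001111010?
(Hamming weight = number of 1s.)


Counting 1s in 1001111010

6


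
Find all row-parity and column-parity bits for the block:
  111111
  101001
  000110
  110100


Row parities: 0101
Column parities: 100100

Row P: 0101, Col P: 100100, Corner: 0


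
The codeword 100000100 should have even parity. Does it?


Number of 1s: 2

Yes, parity is correct (2 ones)


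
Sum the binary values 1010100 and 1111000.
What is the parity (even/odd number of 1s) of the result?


1010100 = 84
1111000 = 120
Sum = 204 = 11001100
1s count = 4

even parity (4 ones in 11001100)


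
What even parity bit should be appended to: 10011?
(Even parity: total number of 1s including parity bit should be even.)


Number of 1s in data: 3
Parity bit: 1

1


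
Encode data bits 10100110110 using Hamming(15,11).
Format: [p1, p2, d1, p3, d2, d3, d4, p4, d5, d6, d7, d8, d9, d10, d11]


Parity bits: p1=1, p2=1, p3=1, p4=0

111101000110110


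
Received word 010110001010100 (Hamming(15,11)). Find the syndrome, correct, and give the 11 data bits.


Syndrome = 12: error at position 12

Data: 01001011100 (corrected bit 12)
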